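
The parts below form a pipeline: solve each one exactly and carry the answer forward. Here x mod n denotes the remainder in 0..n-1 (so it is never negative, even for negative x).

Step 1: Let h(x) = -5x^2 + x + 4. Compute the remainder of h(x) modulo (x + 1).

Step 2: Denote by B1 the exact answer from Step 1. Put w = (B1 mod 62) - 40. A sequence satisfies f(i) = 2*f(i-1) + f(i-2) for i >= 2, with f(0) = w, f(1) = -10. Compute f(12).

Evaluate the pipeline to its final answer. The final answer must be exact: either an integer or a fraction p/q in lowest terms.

Step 1: remainder = value at the root: -5*(-1)^2 + 1*(-1)^1 + 4 = (-5) + (-1) + (4) = -2; answer -2
Step 2: B1 = -2; w = 20; f(2) = 2*(-10) + 1*(20) = 0; iterating: f(2)=0, f(3)=-10, f(4)=-20, f(5)=-50, f(6)=-120, f(7)=-290, f(8)=-700, f(9)=-1690, f(10)=-4080, f(11)=-9850, f(12)=-23780; answer -23780

-23780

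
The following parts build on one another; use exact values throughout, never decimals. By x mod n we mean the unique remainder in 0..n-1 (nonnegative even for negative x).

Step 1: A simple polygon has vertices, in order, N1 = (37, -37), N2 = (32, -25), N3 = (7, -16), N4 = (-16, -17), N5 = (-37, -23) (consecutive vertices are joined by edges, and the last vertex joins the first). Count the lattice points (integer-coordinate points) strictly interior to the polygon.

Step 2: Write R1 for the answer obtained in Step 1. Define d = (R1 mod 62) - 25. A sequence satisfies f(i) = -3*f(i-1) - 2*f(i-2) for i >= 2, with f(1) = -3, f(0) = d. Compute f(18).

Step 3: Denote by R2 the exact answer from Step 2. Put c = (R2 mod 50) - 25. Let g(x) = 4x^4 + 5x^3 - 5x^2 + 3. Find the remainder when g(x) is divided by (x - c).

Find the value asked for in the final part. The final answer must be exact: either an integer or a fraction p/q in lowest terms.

87

Step 1: cross terms: (37*-25 - 32*-37)=259, (32*-16 - 7*-25)=-337, (7*-17 - -16*-16)=-375, (-16*-23 - -37*-17)=-261, (-37*-37 - 37*-23)=2220; twice the area = |1506| = 1506; area = 753; boundary points = 1 + 1 + 1 + 3 + 2 = 8; strictly interior points = area - boundary/2 + 1 = 750; answer 750
Step 2: R1 = 750; d = -19; f(2) = -3*(-3) - 2*(-19) = 47; iterating: f(2)=47, f(3)=-135, f(4)=311, f(5)=-663, f(6)=1367, f(7)=-2775, f(8)=5591, f(9)=-11223, f(10)=22487, f(11)=-45015, f(12)=90071, f(13)=-180183, f(14)=360407, f(15)=-720855, f(16)=1441751, f(17)=-2883543, f(18)=5767127; answer 5767127
Step 3: R2 = 5767127; c = 2; remainder = value at the root: 4*(2)^4 + 5*(2)^3 - 5*(2)^2 + 3 = (64) + (40) + (-20) + (3) = 87; answer 87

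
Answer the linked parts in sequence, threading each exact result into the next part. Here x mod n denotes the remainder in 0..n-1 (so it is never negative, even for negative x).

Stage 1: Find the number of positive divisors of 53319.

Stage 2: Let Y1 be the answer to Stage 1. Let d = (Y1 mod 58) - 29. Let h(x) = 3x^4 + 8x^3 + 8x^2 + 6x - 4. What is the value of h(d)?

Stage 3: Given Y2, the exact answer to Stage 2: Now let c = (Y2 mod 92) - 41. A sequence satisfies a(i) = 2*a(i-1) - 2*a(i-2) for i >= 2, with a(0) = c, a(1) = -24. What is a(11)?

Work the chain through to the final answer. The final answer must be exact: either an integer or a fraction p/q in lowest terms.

-512

Stage 1: 53319 = 3 * 7 * 2539; number of divisors = (1+1) * (1+1) * (1+1) = 8; answer 8
Stage 2: Y1 = 8; d = -21; 3*(-21)^4 + 8*(-21)^3 + 8*(-21)^2 + 6*(-21)^1 - 4 = (583443) + (-74088) + (3528) + (-126) + (-4) = 512753; answer 512753
Stage 3: Y2 = 512753; c = -4; a(2) = 2*(-24) - 2*(-4) = -40; iterating: a(2)=-40, a(3)=-32, a(4)=16, a(5)=96, a(6)=160, a(7)=128, a(8)=-64, a(9)=-384, a(10)=-640, a(11)=-512; answer -512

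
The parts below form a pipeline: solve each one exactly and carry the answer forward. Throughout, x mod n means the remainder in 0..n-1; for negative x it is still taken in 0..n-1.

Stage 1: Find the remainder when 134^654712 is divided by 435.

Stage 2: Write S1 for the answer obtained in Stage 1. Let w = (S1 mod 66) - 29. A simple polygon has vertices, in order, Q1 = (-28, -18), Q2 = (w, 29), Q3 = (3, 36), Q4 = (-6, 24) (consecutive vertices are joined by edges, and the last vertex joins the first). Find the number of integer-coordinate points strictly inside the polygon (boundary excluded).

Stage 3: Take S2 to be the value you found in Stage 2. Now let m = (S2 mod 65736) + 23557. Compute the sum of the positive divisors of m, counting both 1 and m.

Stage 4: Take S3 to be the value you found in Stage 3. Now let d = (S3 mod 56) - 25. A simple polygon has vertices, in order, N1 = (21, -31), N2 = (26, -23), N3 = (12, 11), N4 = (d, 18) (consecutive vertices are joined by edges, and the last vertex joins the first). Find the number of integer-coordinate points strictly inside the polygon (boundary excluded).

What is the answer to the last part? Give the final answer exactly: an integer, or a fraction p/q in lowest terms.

633

Stage 1: squarings mod 435: 134^1=134, 134^2=121, 134^4=286, 134^8=16, 134^16=256, 134^32=286, 134^64=16, 134^128=256, 134^256=286, 134^512=16, 134^1024=256, 134^2048=286, 134^4096=16, 134^8192=256, 134^16384=286, 134^32768=16, 134^65536=256, 134^131072=286, 134^262144=16, 134^524288=256; 134^654712 = 134^8 * 134^16 * 134^32 * 134^64 * 134^256 * 134^1024 * 134^2048 * 134^4096 * 134^8192 * 134^16384 * 134^32768 * 134^65536 * 134^524288 = 256 (mod 435); answer 256
Stage 2: S1 = 256; w = 29; cross terms: (-28*29 - 29*-18)=-290, (29*36 - 3*29)=957, (3*24 - -6*36)=288, (-6*-18 - -28*24)=780; twice the area = |1735| = 1735; area = 1735/2; boundary points = 1 + 1 + 3 + 2 = 7; strictly interior points = area - boundary/2 + 1 = 865; answer 865
Stage 3: S2 = 865; m = 24422; 24422 = 2 * 12211; sigma = (1 + 2) * (1 + 12211) = 3 * 12212 = 36636; answer 36636
Stage 4: S3 = 36636; d = -13; cross terms: (21*-23 - 26*-31)=323, (26*11 - 12*-23)=562, (12*18 - -13*11)=359, (-13*-31 - 21*18)=25; twice the area = |1269| = 1269; area = 1269/2; boundary points = 1 + 2 + 1 + 1 = 5; strictly interior points = area - boundary/2 + 1 = 633; answer 633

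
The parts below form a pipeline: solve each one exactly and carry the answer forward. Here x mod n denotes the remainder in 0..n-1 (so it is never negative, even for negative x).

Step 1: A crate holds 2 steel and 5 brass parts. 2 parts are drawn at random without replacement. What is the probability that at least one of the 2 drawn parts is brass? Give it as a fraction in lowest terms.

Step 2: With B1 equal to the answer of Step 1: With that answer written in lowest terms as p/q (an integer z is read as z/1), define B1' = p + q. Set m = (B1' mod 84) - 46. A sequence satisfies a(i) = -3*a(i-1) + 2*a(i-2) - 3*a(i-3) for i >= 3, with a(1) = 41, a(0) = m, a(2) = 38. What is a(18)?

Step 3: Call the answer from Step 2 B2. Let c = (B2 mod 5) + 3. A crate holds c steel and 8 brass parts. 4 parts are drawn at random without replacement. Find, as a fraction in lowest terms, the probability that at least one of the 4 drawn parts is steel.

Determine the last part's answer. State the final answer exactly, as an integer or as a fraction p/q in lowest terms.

133/143

Step 1: total draws C(7,2) = 21; complement C(2,2) = 1; favorable 21 - 1 = 20; P = 20/21; answer 20/21
Step 2: B1 = 20/21; threaded value p + q = 41; m = -5; a(3) = -3*(38) + 2*(41) - 3*(-5) = -17; iterating: a(3)=-17, a(4)=4, a(5)=-160, a(6)=539, a(7)=-1949, a(8)=7405, a(9)=-27730, a(10)=103847, a(11)=-389216, a(12)=1458532, a(13)=-5465569, a(14)=20481419, a(15)=-76750991, a(16)=287612518, a(17)=-1077783793, a(18)=4038829388; answer 4038829388
Step 3: B2 = 4038829388; c = 6; total draws C(14,4) = 1001; complement C(8,4) = 70; favorable 1001 - 70 = 931; P = 133/143; answer 133/143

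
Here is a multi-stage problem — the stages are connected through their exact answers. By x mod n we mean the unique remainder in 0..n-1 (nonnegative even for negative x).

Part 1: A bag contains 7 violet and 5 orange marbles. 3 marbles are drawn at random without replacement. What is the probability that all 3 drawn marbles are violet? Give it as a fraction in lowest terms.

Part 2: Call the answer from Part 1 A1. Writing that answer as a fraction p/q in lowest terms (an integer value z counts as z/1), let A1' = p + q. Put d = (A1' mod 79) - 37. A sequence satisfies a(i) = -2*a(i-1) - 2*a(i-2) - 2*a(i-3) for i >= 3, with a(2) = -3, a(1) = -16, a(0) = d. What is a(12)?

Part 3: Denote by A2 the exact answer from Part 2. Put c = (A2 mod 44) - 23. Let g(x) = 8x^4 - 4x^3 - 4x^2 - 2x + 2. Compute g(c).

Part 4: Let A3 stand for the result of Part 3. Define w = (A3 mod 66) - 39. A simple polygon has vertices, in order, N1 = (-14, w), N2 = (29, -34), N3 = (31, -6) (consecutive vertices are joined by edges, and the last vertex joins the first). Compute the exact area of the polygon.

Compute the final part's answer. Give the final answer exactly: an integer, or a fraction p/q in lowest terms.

599

Part 1: total draws C(12,3) = 220; favorable C(7,3) = 35; P = 7/44; answer 7/44
Part 2: A1 = 7/44; threaded value p + q = 51; d = 14; a(3) = -2*(-3) - 2*(-16) - 2*(14) = 10; iterating: a(3)=10, a(4)=18, a(5)=-50, a(6)=44, a(7)=-24, a(8)=60, a(9)=-160, a(10)=248, a(11)=-296, a(12)=416; answer 416
Part 3: A2 = 416; c = -3; 8*(-3)^4 - 4*(-3)^3 - 4*(-3)^2 - 2*(-3)^1 + 2 = (648) + (108) + (-36) + (6) + (2) = 728; answer 728
Part 4: A3 = 728; w = -37; cross terms: (-14*-34 - 29*-37)=1549, (29*-6 - 31*-34)=880, (31*-37 - -14*-6)=-1231; twice the area = |1198| = 1198; area = 599; answer 599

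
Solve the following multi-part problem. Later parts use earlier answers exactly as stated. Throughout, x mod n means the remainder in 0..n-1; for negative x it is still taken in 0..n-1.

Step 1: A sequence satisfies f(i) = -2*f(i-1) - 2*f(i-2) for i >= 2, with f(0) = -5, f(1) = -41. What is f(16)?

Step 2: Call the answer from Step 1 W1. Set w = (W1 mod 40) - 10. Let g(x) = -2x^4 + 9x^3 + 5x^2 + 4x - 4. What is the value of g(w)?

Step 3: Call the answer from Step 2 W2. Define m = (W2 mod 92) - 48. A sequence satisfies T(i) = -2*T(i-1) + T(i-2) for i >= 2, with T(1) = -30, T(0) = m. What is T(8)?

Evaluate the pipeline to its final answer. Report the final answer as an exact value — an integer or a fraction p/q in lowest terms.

15620

Step 1: f(2) = -2*(-41) - 2*(-5) = 92; iterating: f(2)=92, f(3)=-102, f(4)=20, f(5)=164, f(6)=-368, f(7)=408, f(8)=-80, f(9)=-656, f(10)=1472, f(11)=-1632, f(12)=320, f(13)=2624, f(14)=-5888, f(15)=6528, f(16)=-1280; answer -1280
Step 2: W1 = -1280; w = -10; -2*(-10)^4 + 9*(-10)^3 + 5*(-10)^2 + 4*(-10)^1 - 4 = (-20000) + (-9000) + (500) + (-40) + (-4) = -28544; answer -28544
Step 3: W2 = -28544; m = 20; T(2) = -2*(-30) + 1*(20) = 80; iterating: T(2)=80, T(3)=-190, T(4)=460, T(5)=-1110, T(6)=2680, T(7)=-6470, T(8)=15620; answer 15620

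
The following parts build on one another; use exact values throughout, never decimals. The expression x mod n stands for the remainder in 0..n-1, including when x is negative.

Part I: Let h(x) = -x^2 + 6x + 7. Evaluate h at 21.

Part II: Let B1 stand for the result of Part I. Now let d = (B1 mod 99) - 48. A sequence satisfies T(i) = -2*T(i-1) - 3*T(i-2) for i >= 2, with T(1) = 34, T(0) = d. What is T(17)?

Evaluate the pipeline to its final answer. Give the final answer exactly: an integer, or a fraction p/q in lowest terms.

89794

Part I: -1*(21)^2 + 6*(21)^1 + 7 = (-441) + (126) + (7) = -308; answer -308
Part II: B1 = -308; d = 40; T(2) = -2*(34) - 3*(40) = -188; iterating: T(2)=-188, T(3)=274, T(4)=16, T(5)=-854, T(6)=1660, T(7)=-758, T(8)=-3464, T(9)=9202, T(10)=-8012, T(11)=-11582, T(12)=47200, T(13)=-59654, T(14)=-22292, T(15)=223546, T(16)=-380216, T(17)=89794; answer 89794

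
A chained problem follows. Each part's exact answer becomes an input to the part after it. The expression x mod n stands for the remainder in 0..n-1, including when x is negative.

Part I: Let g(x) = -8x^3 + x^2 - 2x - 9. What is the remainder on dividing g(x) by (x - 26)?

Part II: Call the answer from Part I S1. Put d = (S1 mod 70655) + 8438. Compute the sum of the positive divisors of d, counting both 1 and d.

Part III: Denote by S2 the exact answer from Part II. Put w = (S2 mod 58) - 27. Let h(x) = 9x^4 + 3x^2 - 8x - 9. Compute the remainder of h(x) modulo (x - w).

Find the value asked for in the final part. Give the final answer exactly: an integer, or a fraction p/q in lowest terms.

Part I: remainder = value at the root: -8*(26)^3 + 1*(26)^2 - 2*(26)^1 - 9 = (-140608) + (676) + (-52) + (-9) = -139993; answer -139993
Part II: S1 = -139993; d = 9755; 9755 = 5 * 1951; sigma = (1 + 5) * (1 + 1951) = 6 * 1952 = 11712; answer 11712
Part III: S2 = 11712; w = 27; remainder = value at the root: 9*(27)^4 + 3*(27)^2 - 8*(27)^1 - 9 = (4782969) + (2187) + (-216) + (-9) = 4784931; answer 4784931

4784931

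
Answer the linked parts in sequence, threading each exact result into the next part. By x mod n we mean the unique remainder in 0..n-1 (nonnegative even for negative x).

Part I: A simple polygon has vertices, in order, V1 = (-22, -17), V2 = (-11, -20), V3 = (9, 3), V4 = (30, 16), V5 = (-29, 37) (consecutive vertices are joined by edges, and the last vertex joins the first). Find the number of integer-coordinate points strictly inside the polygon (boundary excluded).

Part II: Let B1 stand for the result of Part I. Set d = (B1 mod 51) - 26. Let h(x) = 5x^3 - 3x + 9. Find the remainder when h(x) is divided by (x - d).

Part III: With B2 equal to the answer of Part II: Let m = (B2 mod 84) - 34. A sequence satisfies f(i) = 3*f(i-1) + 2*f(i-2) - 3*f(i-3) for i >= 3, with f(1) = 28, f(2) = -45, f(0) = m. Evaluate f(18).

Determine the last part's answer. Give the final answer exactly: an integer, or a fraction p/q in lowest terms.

Part I: cross terms: (-22*-20 - -11*-17)=253, (-11*3 - 9*-20)=147, (9*16 - 30*3)=54, (30*37 - -29*16)=1574, (-29*-17 - -22*37)=1307; twice the area = |3335| = 3335; area = 3335/2; boundary points = 1 + 1 + 1 + 1 + 1 = 5; strictly interior points = area - boundary/2 + 1 = 1666; answer 1666
Part II: B1 = 1666; d = 8; remainder = value at the root: 5*(8)^3 - 3*(8)^1 + 9 = (2560) + (-24) + (9) = 2545; answer 2545
Part III: B2 = 2545; m = -9; f(3) = 3*(-45) + 2*(28) - 3*(-9) = -52; iterating: f(3)=-52, f(4)=-330, f(5)=-959, f(6)=-3381, f(7)=-11071, f(8)=-37098, f(9)=-123293, f(10)=-410862, f(11)=-1367878, f(12)=-4555479, f(13)=-15169607, f(14)=-50516145, f(15)=-168221212, f(16)=-560187105, f(17)=-1865455304, f(18)=-6212076486; answer -6212076486

-6212076486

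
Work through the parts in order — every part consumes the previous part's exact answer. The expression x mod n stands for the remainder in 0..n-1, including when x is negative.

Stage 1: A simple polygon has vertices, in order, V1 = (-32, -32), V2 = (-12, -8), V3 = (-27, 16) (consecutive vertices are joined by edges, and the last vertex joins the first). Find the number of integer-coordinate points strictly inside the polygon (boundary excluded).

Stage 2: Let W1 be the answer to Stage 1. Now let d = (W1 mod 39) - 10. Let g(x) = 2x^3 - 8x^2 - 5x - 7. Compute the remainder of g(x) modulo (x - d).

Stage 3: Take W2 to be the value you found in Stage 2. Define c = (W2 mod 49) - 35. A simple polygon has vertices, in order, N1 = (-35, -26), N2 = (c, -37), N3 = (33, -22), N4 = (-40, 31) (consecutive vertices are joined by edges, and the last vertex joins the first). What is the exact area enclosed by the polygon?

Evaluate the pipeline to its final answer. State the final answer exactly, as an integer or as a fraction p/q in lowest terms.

2368

Stage 1: cross terms: (-32*-8 - -12*-32)=-128, (-12*16 - -27*-8)=-408, (-27*-32 - -32*16)=1376; twice the area = |840| = 840; area = 420; boundary points = 4 + 3 + 1 = 8; strictly interior points = area - boundary/2 + 1 = 417; answer 417
Stage 2: W1 = 417; d = 17; remainder = value at the root: 2*(17)^3 - 8*(17)^2 - 5*(17)^1 - 7 = (9826) + (-2312) + (-85) + (-7) = 7422; answer 7422
Stage 3: W2 = 7422; c = -12; cross terms: (-35*-37 - -12*-26)=983, (-12*-22 - 33*-37)=1485, (33*31 - -40*-22)=143, (-40*-26 - -35*31)=2125; twice the area = |4736| = 4736; area = 2368; answer 2368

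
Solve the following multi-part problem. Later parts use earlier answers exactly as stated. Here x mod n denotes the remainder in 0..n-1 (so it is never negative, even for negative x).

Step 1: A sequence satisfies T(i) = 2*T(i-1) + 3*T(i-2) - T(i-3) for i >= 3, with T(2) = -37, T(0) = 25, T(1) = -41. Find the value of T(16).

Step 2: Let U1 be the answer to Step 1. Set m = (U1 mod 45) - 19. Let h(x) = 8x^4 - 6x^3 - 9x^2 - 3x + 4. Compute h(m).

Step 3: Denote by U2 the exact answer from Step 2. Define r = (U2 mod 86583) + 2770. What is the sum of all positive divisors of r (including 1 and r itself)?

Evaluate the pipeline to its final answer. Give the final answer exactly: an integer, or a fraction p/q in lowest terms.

Step 1: T(3) = 2*(-37) + 3*(-41) - 1*(25) = -222; iterating: T(3)=-222, T(4)=-514, T(5)=-1657, T(6)=-4634, T(7)=-13725, T(8)=-39695, T(9)=-115931, T(10)=-337222, T(11)=-982542, T(12)=-2860819, T(13)=-8332042, T(14)=-24263999, T(15)=-70663305, T(16)=-205786565; answer -205786565
Step 2: U1 = -205786565; m = -9; 8*(-9)^4 - 6*(-9)^3 - 9*(-9)^2 - 3*(-9)^1 + 4 = (52488) + (4374) + (-729) + (27) + (4) = 56164; answer 56164
Step 3: U2 = 56164; r = 58934; 58934 = 2 * 79 * 373; sigma = (1 + 2) * (1 + 79) * (1 + 373) = 3 * 80 * 374 = 89760; answer 89760

89760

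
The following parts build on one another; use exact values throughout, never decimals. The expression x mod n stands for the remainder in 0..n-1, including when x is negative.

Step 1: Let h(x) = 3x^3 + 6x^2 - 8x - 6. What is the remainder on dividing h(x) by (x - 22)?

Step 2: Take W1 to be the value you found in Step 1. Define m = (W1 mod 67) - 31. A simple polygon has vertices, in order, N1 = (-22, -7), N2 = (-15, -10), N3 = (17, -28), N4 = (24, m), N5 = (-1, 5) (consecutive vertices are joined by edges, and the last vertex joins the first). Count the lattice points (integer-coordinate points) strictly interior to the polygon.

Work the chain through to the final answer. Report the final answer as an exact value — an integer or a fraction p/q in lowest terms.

Step 1: remainder = value at the root: 3*(22)^3 + 6*(22)^2 - 8*(22)^1 - 6 = (31944) + (2904) + (-176) + (-6) = 34666; answer 34666
Step 2: W1 = 34666; m = -4; cross terms: (-22*-10 - -15*-7)=115, (-15*-28 - 17*-10)=590, (17*-4 - 24*-28)=604, (24*5 - -1*-4)=116, (-1*-7 - -22*5)=117; twice the area = |1542| = 1542; area = 771; boundary points = 1 + 2 + 1 + 1 + 3 = 8; strictly interior points = area - boundary/2 + 1 = 768; answer 768

768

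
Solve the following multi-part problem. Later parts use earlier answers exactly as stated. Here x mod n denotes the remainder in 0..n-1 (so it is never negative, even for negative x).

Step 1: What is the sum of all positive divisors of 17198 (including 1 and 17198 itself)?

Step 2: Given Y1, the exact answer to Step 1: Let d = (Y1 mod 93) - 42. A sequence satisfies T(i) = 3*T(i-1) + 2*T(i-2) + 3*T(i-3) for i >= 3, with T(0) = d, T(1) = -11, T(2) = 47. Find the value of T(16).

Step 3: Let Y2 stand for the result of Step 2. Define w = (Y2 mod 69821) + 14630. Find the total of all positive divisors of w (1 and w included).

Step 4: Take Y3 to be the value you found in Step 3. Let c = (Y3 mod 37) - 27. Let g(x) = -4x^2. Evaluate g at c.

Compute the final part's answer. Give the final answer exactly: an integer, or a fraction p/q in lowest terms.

-1156

Step 1: 17198 = 2 * 8599; sigma = (1 + 2) * (1 + 8599) = 3 * 8600 = 25800; answer 25800
Step 2: Y1 = 25800; d = -3; T(3) = 3*(47) + 2*(-11) + 3*(-3) = 110; iterating: T(3)=110, T(4)=391, T(5)=1534, T(6)=5714, T(7)=21383, T(8)=80179, T(9)=300445, T(10)=1125842, T(11)=4218953, T(12)=15809878, T(13)=59245066, T(14)=222011813, T(15)=831955205, T(16)=3117624439; answer 3117624439
Step 3: Y2 = 3117624439; w = 61598; 61598 = 2 * 19 * 1621; sigma = (1 + 2) * (1 + 19) * (1 + 1621) = 3 * 20 * 1622 = 97320; answer 97320
Step 4: Y3 = 97320; c = -17; -4*(-17)^2 = (-1156) = -1156; answer -1156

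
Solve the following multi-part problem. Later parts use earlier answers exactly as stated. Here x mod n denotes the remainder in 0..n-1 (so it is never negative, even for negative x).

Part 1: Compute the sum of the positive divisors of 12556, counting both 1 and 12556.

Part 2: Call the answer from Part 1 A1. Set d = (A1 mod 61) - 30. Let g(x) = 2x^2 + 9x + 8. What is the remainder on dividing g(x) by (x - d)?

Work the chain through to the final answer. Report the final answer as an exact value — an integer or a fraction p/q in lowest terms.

Part 1: 12556 = 2^2 * 43 * 73; sigma = (1 + 2 + 4) * (1 + 43) * (1 + 73) = 7 * 44 * 74 = 22792; answer 22792
Part 2: A1 = 22792; d = 9; remainder = value at the root: 2*(9)^2 + 9*(9)^1 + 8 = (162) + (81) + (8) = 251; answer 251

251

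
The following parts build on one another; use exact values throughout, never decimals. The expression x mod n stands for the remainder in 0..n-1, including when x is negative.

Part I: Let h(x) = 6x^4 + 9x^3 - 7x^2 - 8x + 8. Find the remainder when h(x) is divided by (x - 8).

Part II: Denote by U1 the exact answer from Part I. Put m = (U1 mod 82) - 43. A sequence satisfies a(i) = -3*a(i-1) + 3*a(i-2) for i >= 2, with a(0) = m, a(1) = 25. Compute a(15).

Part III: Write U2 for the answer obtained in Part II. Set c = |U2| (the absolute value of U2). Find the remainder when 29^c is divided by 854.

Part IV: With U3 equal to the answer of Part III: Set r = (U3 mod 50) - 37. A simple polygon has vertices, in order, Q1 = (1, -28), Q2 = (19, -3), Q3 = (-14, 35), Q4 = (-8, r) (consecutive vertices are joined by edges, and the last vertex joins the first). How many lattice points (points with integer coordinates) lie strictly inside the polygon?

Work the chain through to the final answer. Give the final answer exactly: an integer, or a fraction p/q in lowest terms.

782

Part I: remainder = value at the root: 6*(8)^4 + 9*(8)^3 - 7*(8)^2 - 8*(8)^1 + 8 = (24576) + (4608) + (-448) + (-64) + (8) = 28680; answer 28680
Part II: U1 = 28680; m = 19; a(2) = -3*(25) + 3*(19) = -18; iterating: a(2)=-18, a(3)=129, a(4)=-441, a(5)=1710, a(6)=-6453, a(7)=24489, a(8)=-92826, a(9)=351945, a(10)=-1334313, a(11)=5058774, a(12)=-19179261, a(13)=72714105, a(14)=-275680098, a(15)=1045182609; answer 1045182609
Part III: U2 = 1045182609; c = 1045182609; squarings mod 854: 29^1=29, 29^2=841, 29^4=169, 29^8=379, 29^16=169, 29^32=379, 29^64=169, 29^128=379, 29^256=169, 29^512=379, 29^1024=169, 29^2048=379, 29^4096=169, 29^8192=379, 29^16384=169, 29^32768=379, 29^65536=169, 29^131072=379, 29^262144=169, 29^524288=379, 29^1048576=169, 29^2097152=379, 29^4194304=169, 29^8388608=379, 29^16777216=169, 29^33554432=379, 29^67108864=169, 29^134217728=379, 29^268435456=169, 29^536870912=379; 29^1045182609 = 29^1 * 29^16 * 29^128 * 29^2048 * 29^4096 * 29^8192 * 29^262144 * 29^524288 * 29^4194304 * 29^33554432 * 29^67108864 * 29^134217728 * 29^268435456 * 29^536870912 = 743 (mod 854); answer 743
Part IV: U3 = 743; r = 6; cross terms: (1*-3 - 19*-28)=529, (19*35 - -14*-3)=623, (-14*6 - -8*35)=196, (-8*-28 - 1*6)=218; twice the area = |1566| = 1566; area = 783; boundary points = 1 + 1 + 1 + 1 = 4; strictly interior points = area - boundary/2 + 1 = 782; answer 782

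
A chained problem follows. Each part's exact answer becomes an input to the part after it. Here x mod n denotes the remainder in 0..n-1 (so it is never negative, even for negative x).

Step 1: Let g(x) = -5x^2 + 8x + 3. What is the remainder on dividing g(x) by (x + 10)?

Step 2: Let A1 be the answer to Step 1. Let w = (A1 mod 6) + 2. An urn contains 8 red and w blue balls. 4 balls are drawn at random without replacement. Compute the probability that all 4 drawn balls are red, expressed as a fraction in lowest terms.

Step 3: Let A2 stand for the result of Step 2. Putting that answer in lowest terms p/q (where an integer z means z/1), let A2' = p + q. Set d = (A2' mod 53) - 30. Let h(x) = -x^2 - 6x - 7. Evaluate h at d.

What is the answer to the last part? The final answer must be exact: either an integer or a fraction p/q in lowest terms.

-194

Step 1: remainder = value at the root: -5*(-10)^2 + 8*(-10)^1 + 3 = (-500) + (-80) + (3) = -577; answer -577
Step 2: A1 = -577; w = 7; total draws C(15,4) = 1365; favorable C(8,4) = 70; P = 2/39; answer 2/39
Step 3: A2 = 2/39; threaded value p + q = 41; d = 11; -1*(11)^2 - 6*(11)^1 - 7 = (-121) + (-66) + (-7) = -194; answer -194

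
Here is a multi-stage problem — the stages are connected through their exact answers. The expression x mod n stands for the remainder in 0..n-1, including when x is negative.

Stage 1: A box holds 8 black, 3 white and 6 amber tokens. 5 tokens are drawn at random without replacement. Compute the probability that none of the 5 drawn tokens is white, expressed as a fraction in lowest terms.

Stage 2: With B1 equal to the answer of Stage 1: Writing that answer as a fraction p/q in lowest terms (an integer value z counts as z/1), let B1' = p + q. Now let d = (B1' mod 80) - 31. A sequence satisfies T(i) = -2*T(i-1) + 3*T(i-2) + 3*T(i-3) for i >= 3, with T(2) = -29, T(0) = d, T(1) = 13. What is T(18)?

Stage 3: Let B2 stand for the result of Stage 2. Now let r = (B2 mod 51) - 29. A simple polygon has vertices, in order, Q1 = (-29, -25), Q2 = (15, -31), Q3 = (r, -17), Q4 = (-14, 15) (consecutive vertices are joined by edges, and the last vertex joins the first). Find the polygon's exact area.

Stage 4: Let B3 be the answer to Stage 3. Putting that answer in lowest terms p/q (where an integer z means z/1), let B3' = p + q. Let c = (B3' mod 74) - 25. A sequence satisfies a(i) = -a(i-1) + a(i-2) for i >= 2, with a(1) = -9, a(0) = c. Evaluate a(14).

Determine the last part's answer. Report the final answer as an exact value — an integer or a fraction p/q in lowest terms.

-1034

Stage 1: total draws C(17,5) = 6188; favorable C(14,5) = 2002; P = 11/34; answer 11/34
Stage 2: B1 = 11/34; threaded value p + q = 45; d = 14; T(3) = -2*(-29) + 3*(13) + 3*(14) = 139; iterating: T(3)=139, T(4)=-326, T(5)=982, T(6)=-2525, T(7)=7018, T(8)=-18665, T(9)=50809, T(10)=-136559, T(11)=369550, T(12)=-996350, T(13)=2691673, T(14)=-7263746, T(15)=19613461, T(16)=-52943141, T(17)=142935427, T(18)=-385859894; answer -385859894
Stage 3: B2 = -385859894; r = 8; cross terms: (-29*-31 - 15*-25)=1274, (15*-17 - 8*-31)=-7, (8*15 - -14*-17)=-118, (-14*-25 - -29*15)=785; twice the area = |1934| = 1934; area = 967; answer 967
Stage 4: B3 = 967; threaded value p + q = 968; c = -19; a(2) = -1*(-9) + 1*(-19) = -10; iterating: a(2)=-10, a(3)=1, a(4)=-11, a(5)=12, a(6)=-23, a(7)=35, a(8)=-58, a(9)=93, a(10)=-151, a(11)=244, a(12)=-395, a(13)=639, a(14)=-1034; answer -1034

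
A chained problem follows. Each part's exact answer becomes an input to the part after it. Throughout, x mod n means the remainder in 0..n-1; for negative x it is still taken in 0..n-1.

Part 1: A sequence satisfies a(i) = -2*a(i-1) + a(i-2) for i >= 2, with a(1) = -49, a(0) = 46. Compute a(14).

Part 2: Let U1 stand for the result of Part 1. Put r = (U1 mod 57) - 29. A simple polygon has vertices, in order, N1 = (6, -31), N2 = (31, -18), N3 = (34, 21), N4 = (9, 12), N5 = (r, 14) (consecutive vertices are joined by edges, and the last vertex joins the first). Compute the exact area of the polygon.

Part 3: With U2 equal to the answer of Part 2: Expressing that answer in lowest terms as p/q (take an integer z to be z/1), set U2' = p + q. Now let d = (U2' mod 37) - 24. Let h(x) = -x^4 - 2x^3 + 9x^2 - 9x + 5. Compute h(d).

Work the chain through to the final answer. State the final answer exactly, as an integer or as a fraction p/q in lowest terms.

-9

Part 1: a(2) = -2*(-49) + 1*(46) = 144; iterating: a(2)=144, a(3)=-337, a(4)=818, a(5)=-1973, a(6)=4764, a(7)=-11501, a(8)=27766, a(9)=-67033, a(10)=161832, a(11)=-390697, a(12)=943226, a(13)=-2277149, a(14)=5497524; answer 5497524
Part 2: U1 = 5497524; r = 16; cross terms: (6*-18 - 31*-31)=853, (31*21 - 34*-18)=1263, (34*12 - 9*21)=219, (9*14 - 16*12)=-66, (16*-31 - 6*14)=-580; twice the area = |1689| = 1689; area = 1689/2; answer 1689/2
Part 3: U2 = 1689/2; threaded value p + q = 1691; d = 2; -1*(2)^4 - 2*(2)^3 + 9*(2)^2 - 9*(2)^1 + 5 = (-16) + (-16) + (36) + (-18) + (5) = -9; answer -9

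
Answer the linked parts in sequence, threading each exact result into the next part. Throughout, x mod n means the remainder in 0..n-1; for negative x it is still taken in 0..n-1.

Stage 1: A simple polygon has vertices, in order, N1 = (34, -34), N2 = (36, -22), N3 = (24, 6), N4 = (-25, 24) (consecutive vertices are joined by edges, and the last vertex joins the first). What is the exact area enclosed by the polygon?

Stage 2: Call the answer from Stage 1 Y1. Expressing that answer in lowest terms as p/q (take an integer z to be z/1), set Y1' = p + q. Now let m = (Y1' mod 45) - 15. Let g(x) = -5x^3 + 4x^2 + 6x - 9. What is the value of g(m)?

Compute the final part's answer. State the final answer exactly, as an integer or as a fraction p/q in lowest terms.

Stage 1: cross terms: (34*-22 - 36*-34)=476, (36*6 - 24*-22)=744, (24*24 - -25*6)=726, (-25*-34 - 34*24)=34; twice the area = |1980| = 1980; area = 990; answer 990
Stage 2: Y1 = 990; threaded value p + q = 991; m = -14; -5*(-14)^3 + 4*(-14)^2 + 6*(-14)^1 - 9 = (13720) + (784) + (-84) + (-9) = 14411; answer 14411

14411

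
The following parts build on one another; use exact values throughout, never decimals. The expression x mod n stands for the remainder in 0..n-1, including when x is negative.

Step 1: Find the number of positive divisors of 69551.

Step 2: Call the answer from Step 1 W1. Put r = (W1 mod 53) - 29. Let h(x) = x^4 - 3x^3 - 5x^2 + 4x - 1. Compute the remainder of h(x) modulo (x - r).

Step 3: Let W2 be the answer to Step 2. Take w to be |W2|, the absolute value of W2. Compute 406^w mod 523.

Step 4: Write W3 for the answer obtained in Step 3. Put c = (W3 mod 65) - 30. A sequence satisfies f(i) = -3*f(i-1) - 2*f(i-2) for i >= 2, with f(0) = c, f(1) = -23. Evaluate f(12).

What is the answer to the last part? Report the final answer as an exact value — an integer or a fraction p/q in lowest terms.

184253

Step 1: 69551 = 157 * 443; number of divisors = (1+1) * (1+1) = 4; answer 4
Step 2: W1 = 4; r = -25; remainder = value at the root: 1*(-25)^4 - 3*(-25)^3 - 5*(-25)^2 + 4*(-25)^1 - 1 = (390625) + (46875) + (-3125) + (-100) + (-1) = 434274; answer 434274
Step 3: W2 = 434274; w = 434274; squarings mod 523: 406^1=406, 406^2=91, 406^4=436, 406^8=247, 406^16=341, 406^32=175, 406^64=291, 406^128=478, 406^256=456, 406^512=305, 406^1024=454, 406^2048=54, 406^4096=301, 406^8192=122, 406^16384=240, 406^32768=70, 406^65536=193, 406^131072=116, 406^262144=381; 406^434274 = 406^2 * 406^32 * 406^64 * 406^8192 * 406^32768 * 406^131072 * 406^262144 = 398 (mod 523); answer 398
Step 4: W3 = 398; c = -22; f(2) = -3*(-23) - 2*(-22) = 113; iterating: f(2)=113, f(3)=-293, f(4)=653, f(5)=-1373, f(6)=2813, f(7)=-5693, f(8)=11453, f(9)=-22973, f(10)=46013, f(11)=-92093, f(12)=184253; answer 184253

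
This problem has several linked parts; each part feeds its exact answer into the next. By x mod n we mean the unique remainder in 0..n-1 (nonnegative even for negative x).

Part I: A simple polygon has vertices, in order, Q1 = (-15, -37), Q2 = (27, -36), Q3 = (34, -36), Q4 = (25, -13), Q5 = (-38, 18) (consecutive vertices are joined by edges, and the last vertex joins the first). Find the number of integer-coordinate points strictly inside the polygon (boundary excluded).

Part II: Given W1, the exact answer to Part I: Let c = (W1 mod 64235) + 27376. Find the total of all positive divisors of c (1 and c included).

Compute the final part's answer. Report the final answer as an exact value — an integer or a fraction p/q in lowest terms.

Part I: cross terms: (-15*-36 - 27*-37)=1539, (27*-36 - 34*-36)=252, (34*-13 - 25*-36)=458, (25*18 - -38*-13)=-44, (-38*-37 - -15*18)=1676; twice the area = |3881| = 3881; area = 3881/2; boundary points = 1 + 7 + 1 + 1 + 1 = 11; strictly interior points = area - boundary/2 + 1 = 1936; answer 1936
Part II: W1 = 1936; c = 29312; 29312 = 2^7 * 229; sigma = (1 + 2 + 4 + 8 + 16 + 32 + 64 + 128) * (1 + 229) = 255 * 230 = 58650; answer 58650

58650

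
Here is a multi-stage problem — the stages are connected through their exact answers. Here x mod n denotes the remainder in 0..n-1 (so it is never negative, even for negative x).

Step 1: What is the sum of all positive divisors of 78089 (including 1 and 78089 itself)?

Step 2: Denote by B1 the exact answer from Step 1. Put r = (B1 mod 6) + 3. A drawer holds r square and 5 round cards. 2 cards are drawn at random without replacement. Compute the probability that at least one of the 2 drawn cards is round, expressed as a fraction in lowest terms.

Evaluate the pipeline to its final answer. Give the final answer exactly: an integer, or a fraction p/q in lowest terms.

Step 1: 78089 = 11 * 31 * 229; sigma = (1 + 11) * (1 + 31) * (1 + 229) = 12 * 32 * 230 = 88320; answer 88320
Step 2: B1 = 88320; r = 3; total draws C(8,2) = 28; complement C(3,2) = 3; favorable 28 - 3 = 25; P = 25/28; answer 25/28

25/28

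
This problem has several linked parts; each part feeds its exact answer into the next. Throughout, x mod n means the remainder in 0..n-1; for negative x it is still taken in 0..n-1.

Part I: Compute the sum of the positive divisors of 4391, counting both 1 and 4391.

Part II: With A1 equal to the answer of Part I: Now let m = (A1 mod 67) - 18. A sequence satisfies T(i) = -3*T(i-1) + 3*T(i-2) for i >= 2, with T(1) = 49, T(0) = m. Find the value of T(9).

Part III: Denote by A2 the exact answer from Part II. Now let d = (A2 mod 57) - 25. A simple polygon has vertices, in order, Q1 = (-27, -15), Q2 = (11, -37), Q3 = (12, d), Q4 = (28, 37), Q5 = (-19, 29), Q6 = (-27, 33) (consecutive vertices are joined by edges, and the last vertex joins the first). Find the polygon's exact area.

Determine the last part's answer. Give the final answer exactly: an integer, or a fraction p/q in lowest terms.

5087/2

Part I: 4391 is prime, so its only divisors are 1 and 4391; sigma = 1 + 4391 = 4392; answer 4392
Part II: A1 = 4392; m = 19; T(2) = -3*(49) + 3*(19) = -90; iterating: T(2)=-90, T(3)=417, T(4)=-1521, T(5)=5814, T(6)=-22005, T(7)=83457, T(8)=-316386, T(9)=1199529; answer 1199529
Part III: A2 = 1199529; d = -4; cross terms: (-27*-37 - 11*-15)=1164, (11*-4 - 12*-37)=400, (12*37 - 28*-4)=556, (28*29 - -19*37)=1515, (-19*33 - -27*29)=156, (-27*-15 - -27*33)=1296; twice the area = |5087| = 5087; area = 5087/2; answer 5087/2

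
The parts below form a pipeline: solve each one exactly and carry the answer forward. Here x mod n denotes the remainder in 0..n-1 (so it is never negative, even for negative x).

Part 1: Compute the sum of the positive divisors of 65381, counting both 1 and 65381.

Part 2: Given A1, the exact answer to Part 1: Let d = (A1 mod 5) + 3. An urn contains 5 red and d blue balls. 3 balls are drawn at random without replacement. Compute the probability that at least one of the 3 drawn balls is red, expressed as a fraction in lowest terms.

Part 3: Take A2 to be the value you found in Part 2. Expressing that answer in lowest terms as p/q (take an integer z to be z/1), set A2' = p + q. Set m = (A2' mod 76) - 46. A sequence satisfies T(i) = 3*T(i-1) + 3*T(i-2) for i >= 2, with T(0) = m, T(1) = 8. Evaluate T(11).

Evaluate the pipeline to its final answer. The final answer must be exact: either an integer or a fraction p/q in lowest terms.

-5177601

Part 1: 65381 is prime, so its only divisors are 1 and 65381; sigma = 1 + 65381 = 65382; answer 65382
Part 2: A1 = 65382; d = 5; total draws C(10,3) = 120; complement C(5,3) = 10; favorable 120 - 10 = 110; P = 11/12; answer 11/12
Part 3: A2 = 11/12; threaded value p + q = 23; m = -23; T(2) = 3*(8) + 3*(-23) = -45; iterating: T(2)=-45, T(3)=-111, T(4)=-468, T(5)=-1737, T(6)=-6615, T(7)=-25056, T(8)=-95013, T(9)=-360207, T(10)=-1365660, T(11)=-5177601; answer -5177601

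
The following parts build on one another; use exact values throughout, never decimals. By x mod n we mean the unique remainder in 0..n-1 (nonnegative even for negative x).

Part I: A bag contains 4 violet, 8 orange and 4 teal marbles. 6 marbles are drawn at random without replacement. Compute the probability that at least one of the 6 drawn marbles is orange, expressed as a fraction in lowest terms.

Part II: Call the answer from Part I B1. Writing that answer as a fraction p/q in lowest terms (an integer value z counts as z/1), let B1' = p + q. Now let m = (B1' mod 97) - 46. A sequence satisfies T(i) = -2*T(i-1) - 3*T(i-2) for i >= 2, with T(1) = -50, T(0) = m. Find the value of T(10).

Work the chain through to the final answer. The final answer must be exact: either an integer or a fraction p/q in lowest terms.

Part I: total draws C(16,6) = 8008; complement C(8,6) = 28; favorable 8008 - 28 = 7980; P = 285/286; answer 285/286
Part II: B1 = 285/286; threaded value p + q = 571; m = 40; T(2) = -2*(-50) - 3*(40) = -20; iterating: T(2)=-20, T(3)=190, T(4)=-320, T(5)=70, T(6)=820, T(7)=-1850, T(8)=1240, T(9)=3070, T(10)=-9860; answer -9860

-9860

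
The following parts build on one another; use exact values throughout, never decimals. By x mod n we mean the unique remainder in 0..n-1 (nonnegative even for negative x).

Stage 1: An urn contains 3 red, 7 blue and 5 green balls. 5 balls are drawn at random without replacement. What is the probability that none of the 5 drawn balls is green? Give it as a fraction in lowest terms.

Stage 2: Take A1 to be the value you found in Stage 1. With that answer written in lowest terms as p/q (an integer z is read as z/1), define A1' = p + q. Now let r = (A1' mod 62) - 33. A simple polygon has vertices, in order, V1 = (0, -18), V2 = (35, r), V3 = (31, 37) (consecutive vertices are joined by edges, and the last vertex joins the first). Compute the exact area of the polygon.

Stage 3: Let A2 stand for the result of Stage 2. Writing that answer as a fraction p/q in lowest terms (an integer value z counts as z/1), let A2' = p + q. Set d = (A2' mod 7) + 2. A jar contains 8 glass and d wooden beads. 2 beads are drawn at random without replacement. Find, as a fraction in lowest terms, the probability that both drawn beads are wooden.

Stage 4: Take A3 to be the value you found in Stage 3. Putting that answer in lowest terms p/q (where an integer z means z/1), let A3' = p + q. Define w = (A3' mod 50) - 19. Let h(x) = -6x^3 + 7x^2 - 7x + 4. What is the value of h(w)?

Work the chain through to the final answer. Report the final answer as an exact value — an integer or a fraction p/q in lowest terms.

Stage 1: total draws C(15,5) = 3003; favorable C(10,5) = 252; P = 12/143; answer 12/143
Stage 2: A1 = 12/143; threaded value p + q = 155; r = -2; cross terms: (0*-2 - 35*-18)=630, (35*37 - 31*-2)=1357, (31*-18 - 0*37)=-558; twice the area = |1429| = 1429; area = 1429/2; answer 1429/2
Stage 3: A2 = 1429/2; threaded value p + q = 1431; d = 5; total draws C(13,2) = 78; favorable C(5,2) = 10; P = 5/39; answer 5/39
Stage 4: A3 = 5/39; threaded value p + q = 44; w = 25; -6*(25)^3 + 7*(25)^2 - 7*(25)^1 + 4 = (-93750) + (4375) + (-175) + (4) = -89546; answer -89546

-89546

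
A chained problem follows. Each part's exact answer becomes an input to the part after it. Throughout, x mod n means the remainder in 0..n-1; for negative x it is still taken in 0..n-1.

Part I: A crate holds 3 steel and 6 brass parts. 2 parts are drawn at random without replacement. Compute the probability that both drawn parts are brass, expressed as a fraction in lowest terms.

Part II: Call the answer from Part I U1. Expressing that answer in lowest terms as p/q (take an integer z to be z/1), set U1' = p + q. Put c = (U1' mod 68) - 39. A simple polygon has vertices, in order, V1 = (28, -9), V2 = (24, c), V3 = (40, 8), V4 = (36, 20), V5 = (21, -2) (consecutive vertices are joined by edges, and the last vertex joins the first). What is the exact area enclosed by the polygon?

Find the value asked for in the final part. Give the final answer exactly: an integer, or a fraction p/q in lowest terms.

559/2

Part I: total draws C(9,2) = 36; favorable C(6,2) = 15; P = 5/12; answer 5/12
Part II: U1 = 5/12; threaded value p + q = 17; c = -22; cross terms: (28*-22 - 24*-9)=-400, (24*8 - 40*-22)=1072, (40*20 - 36*8)=512, (36*-2 - 21*20)=-492, (21*-9 - 28*-2)=-133; twice the area = |559| = 559; area = 559/2; answer 559/2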